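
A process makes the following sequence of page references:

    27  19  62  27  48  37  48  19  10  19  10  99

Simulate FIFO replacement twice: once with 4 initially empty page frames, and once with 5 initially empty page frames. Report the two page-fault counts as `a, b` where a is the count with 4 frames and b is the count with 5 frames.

4 frames: F F F . F F . . F F . F → 8 faults.
5 frames: F F F . F F . . F . . F → 7 faults.
7 < 8: adding a frame reduced faults, as is typical.

8, 7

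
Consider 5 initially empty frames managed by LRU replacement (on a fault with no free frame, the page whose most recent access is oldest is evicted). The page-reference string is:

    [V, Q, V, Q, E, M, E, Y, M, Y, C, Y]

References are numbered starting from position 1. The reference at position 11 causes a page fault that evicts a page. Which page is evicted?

pos 1: V → miss, frames (V)
pos 2: Q → miss, frames (V Q)
pos 3: V → hit
pos 4: Q → hit
pos 5: E → miss, frames (V Q E)
pos 6: M → miss, frames (V Q E M)
pos 7: E → hit
pos 8: Y → miss, frames (V Q M E Y)
pos 9: M → hit
pos 10: Y → hit
pos 11: C → miss, evict V, frames (Q E M Y C)
At position 11, page V is evicted.

V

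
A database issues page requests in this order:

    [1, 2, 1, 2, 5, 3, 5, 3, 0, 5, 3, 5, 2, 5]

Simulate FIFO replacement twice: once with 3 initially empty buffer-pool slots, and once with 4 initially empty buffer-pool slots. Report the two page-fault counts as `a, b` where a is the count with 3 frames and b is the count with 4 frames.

7, 5

3 frames: F F . . F F . . F . . . F F → 7 faults.
4 frames: F F . . F F . . F . . . . . → 5 faults.
5 < 7: adding a frame reduced faults, as is typical.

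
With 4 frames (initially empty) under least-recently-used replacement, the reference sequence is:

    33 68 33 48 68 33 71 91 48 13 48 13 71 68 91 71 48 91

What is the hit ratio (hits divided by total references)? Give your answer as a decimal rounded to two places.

0.44

33 -> miss, frames [33]
68 -> miss, frames [33, 68]
33 -> hit
48 -> miss, frames [68, 33, 48]
68 -> hit
33 -> hit
71 -> miss, frames [48, 68, 33, 71]
91 -> miss, evict 48, frames [68, 33, 71, 91]
48 -> miss, evict 68, frames [33, 71, 91, 48]
13 -> miss, evict 33, frames [71, 91, 48, 13]
48 -> hit
13 -> hit
71 -> hit
68 -> miss, evict 91, frames [48, 13, 71, 68]
91 -> miss, evict 48, frames [13, 71, 68, 91]
71 -> hit
48 -> miss, evict 13, frames [68, 91, 71, 48]
91 -> hit
Hits: 8 of 18 references → 8/18 = 0.4444.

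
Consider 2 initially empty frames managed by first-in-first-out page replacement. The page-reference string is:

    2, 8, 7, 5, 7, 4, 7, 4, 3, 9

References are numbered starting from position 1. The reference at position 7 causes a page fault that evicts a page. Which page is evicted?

pos 1: 2: fault, frames (2)
pos 2: 8: fault, frames (2 8)
pos 3: 7: fault, evict 2, frames (8 7)
pos 4: 5: fault, evict 8, frames (7 5)
pos 5: 7: hit
pos 6: 4: fault, evict 7, frames (5 4)
pos 7: 7: fault, evict 5, frames (4 7)
At position 7, page 5 is evicted.

5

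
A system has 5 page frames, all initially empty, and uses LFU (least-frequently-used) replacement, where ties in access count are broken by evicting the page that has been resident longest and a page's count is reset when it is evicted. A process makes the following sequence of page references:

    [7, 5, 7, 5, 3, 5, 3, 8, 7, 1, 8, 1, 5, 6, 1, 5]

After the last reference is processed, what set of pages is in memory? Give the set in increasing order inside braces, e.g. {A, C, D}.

{1, 5, 6, 7, 8}

7 -> fault, frames {7}
5 -> fault, frames {7,5}
7 -> hit
5 -> hit
3 -> fault, frames {7,5,3}
5 -> hit
3 -> hit
8 -> fault, frames {7,5,3,8}
7 -> hit
1 -> fault, frames {7,5,3,8,1}
8 -> hit
1 -> hit
5 -> hit
6 -> fault, evict 3, frames {7,5,8,1,6}
1 -> hit
5 -> hit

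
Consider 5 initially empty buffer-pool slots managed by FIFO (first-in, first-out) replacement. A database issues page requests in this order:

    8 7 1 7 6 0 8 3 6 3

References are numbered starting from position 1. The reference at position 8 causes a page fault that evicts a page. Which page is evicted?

pos 1: 8 → fault, frames {8}
pos 2: 7 → fault, frames {8,7}
pos 3: 1 → fault, frames {8,7,1}
pos 4: 7 → hit
pos 5: 6 → fault, frames {8,7,1,6}
pos 6: 0 → fault, frames {8,7,1,6,0}
pos 7: 8 → hit
pos 8: 3 → fault, evict 8, frames {7,1,6,0,3}
At position 8, page 8 is evicted.

8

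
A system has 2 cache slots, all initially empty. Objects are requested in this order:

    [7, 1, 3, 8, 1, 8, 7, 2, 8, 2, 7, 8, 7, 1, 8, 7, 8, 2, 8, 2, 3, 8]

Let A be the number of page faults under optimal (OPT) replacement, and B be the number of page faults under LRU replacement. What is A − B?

-5

Under OPT: F F F F . . F F . . F . . F . F . F . . F . → 11 faults.
Under LRU: F F F F F . F F F . F F . F F F . F . . F F → 16 faults.
A − B = 11 − 16 = -5.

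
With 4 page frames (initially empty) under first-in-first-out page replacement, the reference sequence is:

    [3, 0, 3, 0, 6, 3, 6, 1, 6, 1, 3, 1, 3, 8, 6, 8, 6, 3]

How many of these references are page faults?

6

3 → miss, frames {3}
0 → miss, frames {3,0}
3 → hit
0 → hit
6 → miss, frames {3,0,6}
3 → hit
6 → hit
1 → miss, frames {3,0,6,1}
6 → hit
1 → hit
3 → hit
1 → hit
3 → hit
8 → miss, evict 3, frames {0,6,1,8}
6 → hit
8 → hit
6 → hit
3 → miss, evict 0, frames {6,1,8,3}
Page faults: 6.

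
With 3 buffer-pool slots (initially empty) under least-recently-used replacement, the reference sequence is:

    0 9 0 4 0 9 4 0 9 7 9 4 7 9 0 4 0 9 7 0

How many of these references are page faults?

0 → fault, frames {0}
9 → fault, frames {0,9}
0 → hit
4 → fault, frames {9,0,4}
0 → hit
9 → hit
4 → hit
0 → hit
9 → hit
7 → fault, evict 4, frames {0,9,7}
9 → hit
4 → fault, evict 0, frames {7,9,4}
7 → hit
9 → hit
0 → fault, evict 4, frames {7,9,0}
4 → fault, evict 7, frames {9,0,4}
0 → hit
9 → hit
7 → fault, evict 4, frames {0,9,7}
0 → hit
Page faults: 8.

8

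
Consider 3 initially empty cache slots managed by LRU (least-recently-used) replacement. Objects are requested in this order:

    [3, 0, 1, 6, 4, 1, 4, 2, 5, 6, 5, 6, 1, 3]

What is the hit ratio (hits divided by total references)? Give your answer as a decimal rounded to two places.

3 -> miss, frames (3)
0 -> miss, frames (3 0)
1 -> miss, frames (3 0 1)
6 -> miss, evict 3, frames (0 1 6)
4 -> miss, evict 0, frames (1 6 4)
1 -> hit
4 -> hit
2 -> miss, evict 6, frames (1 4 2)
5 -> miss, evict 1, frames (4 2 5)
6 -> miss, evict 4, frames (2 5 6)
5 -> hit
6 -> hit
1 -> miss, evict 2, frames (5 6 1)
3 -> miss, evict 5, frames (6 1 3)
Hits: 4 of 14 references → 4/14 = 0.2857.

0.29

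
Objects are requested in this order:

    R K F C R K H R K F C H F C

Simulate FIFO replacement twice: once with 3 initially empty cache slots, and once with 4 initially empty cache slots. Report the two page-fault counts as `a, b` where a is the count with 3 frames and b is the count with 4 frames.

9, 10

3 frames: F F F F F F F . . F F . . . → 9 faults.
4 frames: F F F F . . F F F F F F . . → 10 faults.
10 > 9: adding a frame increased faults — Belady's anomaly.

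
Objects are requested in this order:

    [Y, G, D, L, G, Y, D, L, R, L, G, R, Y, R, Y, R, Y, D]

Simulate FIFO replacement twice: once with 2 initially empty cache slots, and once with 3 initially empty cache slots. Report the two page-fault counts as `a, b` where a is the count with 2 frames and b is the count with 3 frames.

2 frames: F F F F F F F F F . F . F F . . . F → 13 faults.
3 frames: F F F F . F . . F . F . . . . . . F → 8 faults.
8 < 13: adding a frame reduced faults, as is typical.

13, 8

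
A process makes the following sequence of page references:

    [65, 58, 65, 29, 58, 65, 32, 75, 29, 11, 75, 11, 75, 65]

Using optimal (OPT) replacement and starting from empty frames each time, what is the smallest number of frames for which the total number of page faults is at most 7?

f=1: 14 faults
f=2: 8 faults
f=3: 6 faults
f=4: 6 faults
f=5: 6 faults
f=6: 6 faults
Smallest f with faults ≤ 7 is 3.

3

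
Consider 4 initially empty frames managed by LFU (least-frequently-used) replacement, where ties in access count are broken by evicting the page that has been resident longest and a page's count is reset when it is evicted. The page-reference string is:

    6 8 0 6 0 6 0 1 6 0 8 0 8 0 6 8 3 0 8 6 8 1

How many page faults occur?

6

6 → miss, frames {6}
8 → miss, frames {6,8}
0 → miss, frames {6,8,0}
6 → hit
0 → hit
6 → hit
0 → hit
1 → miss, frames {6,8,0,1}
6 → hit
0 → hit
8 → hit
0 → hit
8 → hit
0 → hit
6 → hit
8 → hit
3 → miss, evict 1, frames {6,8,0,3}
0 → hit
8 → hit
6 → hit
8 → hit
1 → miss, evict 3, frames {6,8,0,1}
Page faults: 6.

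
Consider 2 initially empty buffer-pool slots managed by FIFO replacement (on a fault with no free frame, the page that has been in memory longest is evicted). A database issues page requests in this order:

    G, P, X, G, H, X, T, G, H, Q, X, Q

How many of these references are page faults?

11

G → miss, frames [G]
P → miss, frames [G, P]
X → miss, evict G, frames [P, X]
G → miss, evict P, frames [X, G]
H → miss, evict X, frames [G, H]
X → miss, evict G, frames [H, X]
T → miss, evict H, frames [X, T]
G → miss, evict X, frames [T, G]
H → miss, evict T, frames [G, H]
Q → miss, evict G, frames [H, Q]
X → miss, evict H, frames [Q, X]
Q → hit
Page faults: 11.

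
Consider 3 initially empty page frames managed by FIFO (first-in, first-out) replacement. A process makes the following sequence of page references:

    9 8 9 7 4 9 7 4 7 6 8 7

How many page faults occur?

8

9: miss, frames (9)
8: miss, frames (9 8)
9: hit
7: miss, frames (9 8 7)
4: miss, evict 9, frames (8 7 4)
9: miss, evict 8, frames (7 4 9)
7: hit
4: hit
7: hit
6: miss, evict 7, frames (4 9 6)
8: miss, evict 4, frames (9 6 8)
7: miss, evict 9, frames (6 8 7)
Page faults: 8.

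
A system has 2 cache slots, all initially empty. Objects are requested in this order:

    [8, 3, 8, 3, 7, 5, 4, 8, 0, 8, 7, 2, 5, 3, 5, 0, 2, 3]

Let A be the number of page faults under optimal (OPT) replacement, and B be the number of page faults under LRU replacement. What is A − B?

-2

Under OPT: F F . . F F F . F . F F F F . F F . → 12 faults.
Under LRU: F F . . F F F F F . F F F F . F F F → 14 faults.
A − B = 12 − 14 = -2.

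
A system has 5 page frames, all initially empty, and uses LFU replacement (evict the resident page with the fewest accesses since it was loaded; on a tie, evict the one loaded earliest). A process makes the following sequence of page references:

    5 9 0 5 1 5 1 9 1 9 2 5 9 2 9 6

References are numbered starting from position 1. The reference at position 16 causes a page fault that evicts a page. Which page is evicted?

pos 1: 5 -> miss, frames (5)
pos 2: 9 -> miss, frames (5 9)
pos 3: 0 -> miss, frames (5 9 0)
pos 4: 5 -> hit
pos 5: 1 -> miss, frames (5 9 0 1)
pos 6: 5 -> hit
pos 7: 1 -> hit
pos 8: 9 -> hit
pos 9: 1 -> hit
pos 10: 9 -> hit
pos 11: 2 -> miss, frames (5 9 0 1 2)
pos 12: 5 -> hit
pos 13: 9 -> hit
pos 14: 2 -> hit
pos 15: 9 -> hit
pos 16: 6 -> miss, evict 0, frames (5 9 1 2 6)
At position 16, page 0 is evicted.

0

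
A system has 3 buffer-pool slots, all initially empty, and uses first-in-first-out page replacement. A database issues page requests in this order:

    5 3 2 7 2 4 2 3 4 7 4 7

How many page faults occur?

6

5: miss, frames (5)
3: miss, frames (5 3)
2: miss, frames (5 3 2)
7: miss, evict 5, frames (3 2 7)
2: hit
4: miss, evict 3, frames (2 7 4)
2: hit
3: miss, evict 2, frames (7 4 3)
4: hit
7: hit
4: hit
7: hit
Page faults: 6.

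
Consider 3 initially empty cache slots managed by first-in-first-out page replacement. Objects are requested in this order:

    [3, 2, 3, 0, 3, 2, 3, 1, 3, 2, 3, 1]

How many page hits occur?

6

3 → fault, frames [3]
2 → fault, frames [3, 2]
3 → hit
0 → fault, frames [3, 2, 0]
3 → hit
2 → hit
3 → hit
1 → fault, evict 3, frames [2, 0, 1]
3 → fault, evict 2, frames [0, 1, 3]
2 → fault, evict 0, frames [1, 3, 2]
3 → hit
1 → hit
Hits: 6.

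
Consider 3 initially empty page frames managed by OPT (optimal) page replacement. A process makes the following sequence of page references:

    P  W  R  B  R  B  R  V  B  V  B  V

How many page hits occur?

7

P → fault, frames {P}
W → fault, frames {P,W}
R → fault, frames {P,W,R}
B → fault, evict W, frames {P,R,B}
R → hit
B → hit
R → hit
V → fault, evict R, frames {P,B,V}
B → hit
V → hit
B → hit
V → hit
Hits: 7.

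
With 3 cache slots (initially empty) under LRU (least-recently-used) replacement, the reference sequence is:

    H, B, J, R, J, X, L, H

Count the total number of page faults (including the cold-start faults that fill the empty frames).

H → fault, frames (H)
B → fault, frames (H B)
J → fault, frames (H B J)
R → fault, evict H, frames (B J R)
J → hit
X → fault, evict B, frames (R J X)
L → fault, evict R, frames (J X L)
H → fault, evict J, frames (X L H)
Page faults: 7.

7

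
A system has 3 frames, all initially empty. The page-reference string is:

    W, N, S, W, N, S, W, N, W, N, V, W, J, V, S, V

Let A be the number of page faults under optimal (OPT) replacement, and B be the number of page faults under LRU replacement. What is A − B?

Under OPT: F F F . . . . . . . F . F . . . → 5 faults.
Under LRU: F F F . . . . . . . F . F . F . → 6 faults.
A − B = 5 − 6 = -1.

-1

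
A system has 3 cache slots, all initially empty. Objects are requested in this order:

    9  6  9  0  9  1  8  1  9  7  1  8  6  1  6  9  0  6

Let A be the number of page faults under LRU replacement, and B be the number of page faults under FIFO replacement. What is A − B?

Under LRU: F F . F . F F . . F . F F . . F F . → 10 faults.
Under FIFO: F F . F . F F . F F F F F . . F F . → 12 faults.
A − B = 10 − 12 = -2.

-2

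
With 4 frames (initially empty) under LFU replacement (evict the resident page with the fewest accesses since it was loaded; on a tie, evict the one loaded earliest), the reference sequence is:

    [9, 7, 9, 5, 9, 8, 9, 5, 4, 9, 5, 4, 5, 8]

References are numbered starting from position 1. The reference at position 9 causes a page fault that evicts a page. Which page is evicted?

pos 1: 9 → fault, frames (9)
pos 2: 7 → fault, frames (9 7)
pos 3: 9 → hit
pos 4: 5 → fault, frames (9 7 5)
pos 5: 9 → hit
pos 6: 8 → fault, frames (9 7 5 8)
pos 7: 9 → hit
pos 8: 5 → hit
pos 9: 4 → fault, evict 7, frames (9 5 8 4)
At position 9, page 7 is evicted.

7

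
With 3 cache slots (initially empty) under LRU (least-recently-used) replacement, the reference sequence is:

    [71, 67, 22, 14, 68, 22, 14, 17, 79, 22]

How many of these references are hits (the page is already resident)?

71 → fault, frames [71]
67 → fault, frames [71, 67]
22 → fault, frames [71, 67, 22]
14 → fault, evict 71, frames [67, 22, 14]
68 → fault, evict 67, frames [22, 14, 68]
22 → hit
14 → hit
17 → fault, evict 68, frames [22, 14, 17]
79 → fault, evict 22, frames [14, 17, 79]
22 → fault, evict 14, frames [17, 79, 22]
Hits: 2.

2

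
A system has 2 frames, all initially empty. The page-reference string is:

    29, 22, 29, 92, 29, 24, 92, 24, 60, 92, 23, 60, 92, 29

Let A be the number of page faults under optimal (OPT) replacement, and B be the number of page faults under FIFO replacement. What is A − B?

Under OPT: F F . F . F . . F . F . F F → 8 faults.
Under FIFO: F F . F F F F . F . F . F F → 10 faults.
A − B = 8 − 10 = -2.

-2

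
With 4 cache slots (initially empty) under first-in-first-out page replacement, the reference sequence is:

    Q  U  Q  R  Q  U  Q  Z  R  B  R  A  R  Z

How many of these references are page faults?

6

Q: fault, frames (Q)
U: fault, frames (Q U)
Q: hit
R: fault, frames (Q U R)
Q: hit
U: hit
Q: hit
Z: fault, frames (Q U R Z)
R: hit
B: fault, evict Q, frames (U R Z B)
R: hit
A: fault, evict U, frames (R Z B A)
R: hit
Z: hit
Page faults: 6.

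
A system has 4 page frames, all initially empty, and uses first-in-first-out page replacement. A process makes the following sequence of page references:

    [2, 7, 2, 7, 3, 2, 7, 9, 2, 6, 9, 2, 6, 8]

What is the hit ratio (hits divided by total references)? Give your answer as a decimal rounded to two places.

2 → fault, frames (2)
7 → fault, frames (2 7)
2 → hit
7 → hit
3 → fault, frames (2 7 3)
2 → hit
7 → hit
9 → fault, frames (2 7 3 9)
2 → hit
6 → fault, evict 2, frames (7 3 9 6)
9 → hit
2 → fault, evict 7, frames (3 9 6 2)
6 → hit
8 → fault, evict 3, frames (9 6 2 8)
Hits: 7 of 14 references → 7/14 = 0.5000.

0.50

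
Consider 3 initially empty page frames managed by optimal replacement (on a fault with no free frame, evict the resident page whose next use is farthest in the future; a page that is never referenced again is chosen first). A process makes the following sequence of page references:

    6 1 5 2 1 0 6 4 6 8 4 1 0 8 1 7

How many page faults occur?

9

6 -> fault, frames {6}
1 -> fault, frames {6,1}
5 -> fault, frames {6,1,5}
2 -> fault, evict 5, frames {6,1,2}
1 -> hit
0 -> fault, evict 2, frames {6,1,0}
6 -> hit
4 -> fault, evict 0, frames {6,1,4}
6 -> hit
8 -> fault, evict 6, frames {1,4,8}
4 -> hit
1 -> hit
0 -> fault, evict 4, frames {1,8,0}
8 -> hit
1 -> hit
7 -> fault, evict 0, frames {1,8,7}
Page faults: 9.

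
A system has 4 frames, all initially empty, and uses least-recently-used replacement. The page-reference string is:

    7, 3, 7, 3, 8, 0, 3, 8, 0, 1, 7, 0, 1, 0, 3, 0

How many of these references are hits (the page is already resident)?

7 -> fault, frames [7]
3 -> fault, frames [7, 3]
7 -> hit
3 -> hit
8 -> fault, frames [7, 3, 8]
0 -> fault, frames [7, 3, 8, 0]
3 -> hit
8 -> hit
0 -> hit
1 -> fault, evict 7, frames [3, 8, 0, 1]
7 -> fault, evict 3, frames [8, 0, 1, 7]
0 -> hit
1 -> hit
0 -> hit
3 -> fault, evict 8, frames [7, 1, 0, 3]
0 -> hit
Hits: 9.

9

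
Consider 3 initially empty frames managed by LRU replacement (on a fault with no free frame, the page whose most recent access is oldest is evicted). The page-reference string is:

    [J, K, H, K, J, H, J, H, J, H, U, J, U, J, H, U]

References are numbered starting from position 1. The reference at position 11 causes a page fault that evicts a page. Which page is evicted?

K

pos 1: J: fault, frames (J)
pos 2: K: fault, frames (J K)
pos 3: H: fault, frames (J K H)
pos 4: K: hit
pos 5: J: hit
pos 6: H: hit
pos 7: J: hit
pos 8: H: hit
pos 9: J: hit
pos 10: H: hit
pos 11: U: fault, evict K, frames (J H U)
At position 11, page K is evicted.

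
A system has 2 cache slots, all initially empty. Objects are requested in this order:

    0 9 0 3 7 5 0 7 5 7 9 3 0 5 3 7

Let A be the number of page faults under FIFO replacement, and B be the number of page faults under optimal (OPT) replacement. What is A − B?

Under FIFO: F F . F F F F F F . F F F F F F → 14 faults.
Under OPT: F F . F F F . F . . F F F . F F → 11 faults.
A − B = 14 − 11 = 3.

3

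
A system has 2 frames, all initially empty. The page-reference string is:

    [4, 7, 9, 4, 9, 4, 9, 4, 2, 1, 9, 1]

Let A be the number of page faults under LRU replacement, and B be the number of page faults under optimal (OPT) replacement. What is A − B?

Under LRU: F F F F . . . . F F F . → 7 faults.
Under OPT: F F F . . . . . F F . . → 5 faults.
A − B = 7 − 5 = 2.

2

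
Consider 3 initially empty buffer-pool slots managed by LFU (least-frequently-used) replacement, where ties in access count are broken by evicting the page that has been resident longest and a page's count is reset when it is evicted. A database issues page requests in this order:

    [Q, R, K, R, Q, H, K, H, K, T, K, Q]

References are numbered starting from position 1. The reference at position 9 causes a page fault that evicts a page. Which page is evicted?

H

pos 1: Q → miss, frames [Q]
pos 2: R → miss, frames [Q, R]
pos 3: K → miss, frames [Q, R, K]
pos 4: R → hit
pos 5: Q → hit
pos 6: H → miss, evict K, frames [Q, R, H]
pos 7: K → miss, evict H, frames [Q, R, K]
pos 8: H → miss, evict K, frames [Q, R, H]
pos 9: K → miss, evict H, frames [Q, R, K]
At position 9, page H is evicted.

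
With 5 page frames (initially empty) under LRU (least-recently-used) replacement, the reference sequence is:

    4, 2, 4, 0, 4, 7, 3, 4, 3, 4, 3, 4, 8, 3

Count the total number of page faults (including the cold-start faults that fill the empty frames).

4 → miss, frames [4]
2 → miss, frames [4, 2]
4 → hit
0 → miss, frames [2, 4, 0]
4 → hit
7 → miss, frames [2, 0, 4, 7]
3 → miss, frames [2, 0, 4, 7, 3]
4 → hit
3 → hit
4 → hit
3 → hit
4 → hit
8 → miss, evict 2, frames [0, 7, 3, 4, 8]
3 → hit
Page faults: 6.

6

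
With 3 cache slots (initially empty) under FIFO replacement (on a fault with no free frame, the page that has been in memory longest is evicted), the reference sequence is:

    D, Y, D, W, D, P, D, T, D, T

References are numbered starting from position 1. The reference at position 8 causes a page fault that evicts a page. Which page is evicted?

W

pos 1: D -> miss, frames (D)
pos 2: Y -> miss, frames (D Y)
pos 3: D -> hit
pos 4: W -> miss, frames (D Y W)
pos 5: D -> hit
pos 6: P -> miss, evict D, frames (Y W P)
pos 7: D -> miss, evict Y, frames (W P D)
pos 8: T -> miss, evict W, frames (P D T)
At position 8, page W is evicted.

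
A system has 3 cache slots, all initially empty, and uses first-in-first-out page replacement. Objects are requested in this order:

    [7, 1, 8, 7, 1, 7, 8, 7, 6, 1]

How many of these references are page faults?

4

7 → miss, frames {7}
1 → miss, frames {7,1}
8 → miss, frames {7,1,8}
7 → hit
1 → hit
7 → hit
8 → hit
7 → hit
6 → miss, evict 7, frames {1,8,6}
1 → hit
Page faults: 4.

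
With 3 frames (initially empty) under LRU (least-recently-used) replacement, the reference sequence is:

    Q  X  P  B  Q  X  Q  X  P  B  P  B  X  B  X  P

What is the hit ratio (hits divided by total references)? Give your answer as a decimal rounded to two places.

Q → fault, frames [Q]
X → fault, frames [Q, X]
P → fault, frames [Q, X, P]
B → fault, evict Q, frames [X, P, B]
Q → fault, evict X, frames [P, B, Q]
X → fault, evict P, frames [B, Q, X]
Q → hit
X → hit
P → fault, evict B, frames [Q, X, P]
B → fault, evict Q, frames [X, P, B]
P → hit
B → hit
X → hit
B → hit
X → hit
P → hit
Hits: 8 of 16 references → 8/16 = 0.5000.

0.50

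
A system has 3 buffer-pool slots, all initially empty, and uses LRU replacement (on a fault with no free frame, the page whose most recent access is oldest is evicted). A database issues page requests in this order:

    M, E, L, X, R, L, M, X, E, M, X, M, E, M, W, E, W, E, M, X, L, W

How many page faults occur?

M: fault, frames {M}
E: fault, frames {M,E}
L: fault, frames {M,E,L}
X: fault, evict M, frames {E,L,X}
R: fault, evict E, frames {L,X,R}
L: hit
M: fault, evict X, frames {R,L,M}
X: fault, evict R, frames {L,M,X}
E: fault, evict L, frames {M,X,E}
M: hit
X: hit
M: hit
E: hit
M: hit
W: fault, evict X, frames {E,M,W}
E: hit
W: hit
E: hit
M: hit
X: fault, evict W, frames {E,M,X}
L: fault, evict E, frames {M,X,L}
W: fault, evict M, frames {X,L,W}
Page faults: 12.

12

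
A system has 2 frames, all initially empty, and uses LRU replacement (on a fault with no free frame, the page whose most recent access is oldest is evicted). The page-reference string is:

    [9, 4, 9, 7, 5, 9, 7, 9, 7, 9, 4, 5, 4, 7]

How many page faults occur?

9 → fault, frames [9]
4 → fault, frames [9, 4]
9 → hit
7 → fault, evict 4, frames [9, 7]
5 → fault, evict 9, frames [7, 5]
9 → fault, evict 7, frames [5, 9]
7 → fault, evict 5, frames [9, 7]
9 → hit
7 → hit
9 → hit
4 → fault, evict 7, frames [9, 4]
5 → fault, evict 9, frames [4, 5]
4 → hit
7 → fault, evict 5, frames [4, 7]
Page faults: 9.

9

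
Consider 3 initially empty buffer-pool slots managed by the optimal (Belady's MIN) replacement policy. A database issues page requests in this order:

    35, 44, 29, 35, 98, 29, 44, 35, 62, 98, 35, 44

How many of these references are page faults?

35 -> fault, frames [35]
44 -> fault, frames [35, 44]
29 -> fault, frames [35, 44, 29]
35 -> hit
98 -> fault, evict 35, frames [44, 29, 98]
29 -> hit
44 -> hit
35 -> fault, evict 29, frames [44, 98, 35]
62 -> fault, evict 44, frames [98, 35, 62]
98 -> hit
35 -> hit
44 -> fault, evict 62, frames [98, 35, 44]
Page faults: 7.

7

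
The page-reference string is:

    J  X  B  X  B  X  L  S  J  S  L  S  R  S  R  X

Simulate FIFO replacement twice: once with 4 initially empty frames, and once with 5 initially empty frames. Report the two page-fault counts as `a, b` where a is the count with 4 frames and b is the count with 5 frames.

8, 6

4 frames: F F F . . . F F F . . . F . . F → 8 faults.
5 frames: F F F . . . F F . . . . F . . . → 6 faults.
6 < 8: adding a frame reduced faults, as is typical.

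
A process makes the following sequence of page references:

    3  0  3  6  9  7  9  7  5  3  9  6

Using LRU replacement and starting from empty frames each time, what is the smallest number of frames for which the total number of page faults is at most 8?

f=1: 12 faults
f=2: 9 faults
f=3: 9 faults
f=4: 8 faults
f=5: 6 faults
f=6: 6 faults
Smallest f with faults ≤ 8 is 4.

4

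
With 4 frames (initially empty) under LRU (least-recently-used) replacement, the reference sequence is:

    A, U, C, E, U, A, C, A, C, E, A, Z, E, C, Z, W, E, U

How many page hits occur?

11

A -> miss, frames (A)
U -> miss, frames (A U)
C -> miss, frames (A U C)
E -> miss, frames (A U C E)
U -> hit
A -> hit
C -> hit
A -> hit
C -> hit
E -> hit
A -> hit
Z -> miss, evict U, frames (C E A Z)
E -> hit
C -> hit
Z -> hit
W -> miss, evict A, frames (E C Z W)
E -> hit
U -> miss, evict C, frames (Z W E U)
Hits: 11.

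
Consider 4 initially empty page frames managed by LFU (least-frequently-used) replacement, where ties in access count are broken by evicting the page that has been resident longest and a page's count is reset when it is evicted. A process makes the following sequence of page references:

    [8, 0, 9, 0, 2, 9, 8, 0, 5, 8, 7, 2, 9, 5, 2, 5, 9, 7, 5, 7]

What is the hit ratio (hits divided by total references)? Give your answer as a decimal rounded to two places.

0.35

8 -> fault, frames {8}
0 -> fault, frames {8,0}
9 -> fault, frames {8,0,9}
0 -> hit
2 -> fault, frames {8,0,9,2}
9 -> hit
8 -> hit
0 -> hit
5 -> fault, evict 2, frames {8,0,9,5}
8 -> hit
7 -> fault, evict 5, frames {8,0,9,7}
2 -> fault, evict 7, frames {8,0,9,2}
9 -> hit
5 -> fault, evict 2, frames {8,0,9,5}
2 -> fault, evict 5, frames {8,0,9,2}
5 -> fault, evict 2, frames {8,0,9,5}
9 -> hit
7 -> fault, evict 5, frames {8,0,9,7}
5 -> fault, evict 7, frames {8,0,9,5}
7 -> fault, evict 5, frames {8,0,9,7}
Hits: 7 of 20 references → 7/20 = 0.3500.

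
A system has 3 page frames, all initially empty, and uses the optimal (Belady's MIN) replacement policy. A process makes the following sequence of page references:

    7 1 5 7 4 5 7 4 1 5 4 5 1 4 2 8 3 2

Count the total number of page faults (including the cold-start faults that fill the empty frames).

8

7 → fault, frames (7)
1 → fault, frames (7 1)
5 → fault, frames (7 1 5)
7 → hit
4 → fault, evict 1, frames (7 5 4)
5 → hit
7 → hit
4 → hit
1 → fault, evict 7, frames (5 4 1)
5 → hit
4 → hit
5 → hit
1 → hit
4 → hit
2 → fault, evict 1, frames (5 4 2)
8 → fault, evict 4, frames (5 2 8)
3 → fault, evict 8, frames (5 2 3)
2 → hit
Page faults: 8.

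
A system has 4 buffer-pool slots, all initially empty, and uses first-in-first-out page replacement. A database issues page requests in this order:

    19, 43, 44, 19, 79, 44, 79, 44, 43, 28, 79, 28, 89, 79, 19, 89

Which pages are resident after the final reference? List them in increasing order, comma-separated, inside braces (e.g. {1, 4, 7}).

{19, 28, 79, 89}

19 → miss, frames [19]
43 → miss, frames [19, 43]
44 → miss, frames [19, 43, 44]
19 → hit
79 → miss, frames [19, 43, 44, 79]
44 → hit
79 → hit
44 → hit
43 → hit
28 → miss, evict 19, frames [43, 44, 79, 28]
79 → hit
28 → hit
89 → miss, evict 43, frames [44, 79, 28, 89]
79 → hit
19 → miss, evict 44, frames [79, 28, 89, 19]
89 → hit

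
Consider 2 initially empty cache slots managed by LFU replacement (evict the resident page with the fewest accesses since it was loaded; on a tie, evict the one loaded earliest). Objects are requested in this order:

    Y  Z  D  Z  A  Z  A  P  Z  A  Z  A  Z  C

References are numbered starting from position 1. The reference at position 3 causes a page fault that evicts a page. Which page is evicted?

pos 1: Y -> fault, frames (Y)
pos 2: Z -> fault, frames (Y Z)
pos 3: D -> fault, evict Y, frames (Z D)
At position 3, page Y is evicted.

Y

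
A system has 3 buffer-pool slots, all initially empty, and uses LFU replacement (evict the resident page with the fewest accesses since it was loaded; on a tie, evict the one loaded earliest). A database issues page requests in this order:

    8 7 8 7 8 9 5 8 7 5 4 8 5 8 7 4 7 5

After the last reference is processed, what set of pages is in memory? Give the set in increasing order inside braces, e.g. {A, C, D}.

8: miss, frames {8}
7: miss, frames {8,7}
8: hit
7: hit
8: hit
9: miss, frames {8,7,9}
5: miss, evict 9, frames {8,7,5}
8: hit
7: hit
5: hit
4: miss, evict 5, frames {8,7,4}
8: hit
5: miss, evict 4, frames {8,7,5}
8: hit
7: hit
4: miss, evict 5, frames {8,7,4}
7: hit
5: miss, evict 4, frames {8,7,5}

{5, 7, 8}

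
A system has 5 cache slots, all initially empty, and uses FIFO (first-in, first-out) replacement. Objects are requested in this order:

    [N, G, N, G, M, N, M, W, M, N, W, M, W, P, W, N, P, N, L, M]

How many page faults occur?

6

N → miss, frames {N}
G → miss, frames {N,G}
N → hit
G → hit
M → miss, frames {N,G,M}
N → hit
M → hit
W → miss, frames {N,G,M,W}
M → hit
N → hit
W → hit
M → hit
W → hit
P → miss, frames {N,G,M,W,P}
W → hit
N → hit
P → hit
N → hit
L → miss, evict N, frames {G,M,W,P,L}
M → hit
Page faults: 6.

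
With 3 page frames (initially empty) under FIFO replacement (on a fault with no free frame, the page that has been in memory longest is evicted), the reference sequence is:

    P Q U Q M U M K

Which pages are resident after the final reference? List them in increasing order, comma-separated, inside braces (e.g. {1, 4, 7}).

P → miss, frames [P]
Q → miss, frames [P, Q]
U → miss, frames [P, Q, U]
Q → hit
M → miss, evict P, frames [Q, U, M]
U → hit
M → hit
K → miss, evict Q, frames [U, M, K]

{K, M, U}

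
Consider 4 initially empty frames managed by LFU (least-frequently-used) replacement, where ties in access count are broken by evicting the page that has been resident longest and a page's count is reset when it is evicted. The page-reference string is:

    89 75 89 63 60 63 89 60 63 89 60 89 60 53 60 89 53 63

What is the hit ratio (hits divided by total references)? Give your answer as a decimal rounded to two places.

89 -> miss, frames [89]
75 -> miss, frames [89, 75]
89 -> hit
63 -> miss, frames [89, 75, 63]
60 -> miss, frames [89, 75, 63, 60]
63 -> hit
89 -> hit
60 -> hit
63 -> hit
89 -> hit
60 -> hit
89 -> hit
60 -> hit
53 -> miss, evict 75, frames [89, 63, 60, 53]
60 -> hit
89 -> hit
53 -> hit
63 -> hit
Hits: 13 of 18 references → 13/18 = 0.7222.

0.72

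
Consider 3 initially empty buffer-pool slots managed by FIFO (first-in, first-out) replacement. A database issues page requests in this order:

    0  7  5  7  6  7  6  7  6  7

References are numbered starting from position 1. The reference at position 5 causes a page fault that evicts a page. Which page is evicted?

0

pos 1: 0: fault, frames [0]
pos 2: 7: fault, frames [0, 7]
pos 3: 5: fault, frames [0, 7, 5]
pos 4: 7: hit
pos 5: 6: fault, evict 0, frames [7, 5, 6]
At position 5, page 0 is evicted.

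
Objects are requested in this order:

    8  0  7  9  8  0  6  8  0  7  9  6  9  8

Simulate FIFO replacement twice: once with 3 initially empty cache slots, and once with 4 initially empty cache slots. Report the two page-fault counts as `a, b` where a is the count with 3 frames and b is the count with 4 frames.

10, 11

3 frames: F F F F F F F . . F F . . F → 10 faults.
4 frames: F F F F . . F F F F F F . F → 11 faults.
11 > 10: adding a frame increased faults — Belady's anomaly.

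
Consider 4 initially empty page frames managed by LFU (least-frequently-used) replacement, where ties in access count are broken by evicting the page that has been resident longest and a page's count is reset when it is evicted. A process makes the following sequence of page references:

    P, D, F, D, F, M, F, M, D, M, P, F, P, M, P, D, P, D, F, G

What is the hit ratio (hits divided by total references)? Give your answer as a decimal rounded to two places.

P: miss, frames {P}
D: miss, frames {P,D}
F: miss, frames {P,D,F}
D: hit
F: hit
M: miss, frames {P,D,F,M}
F: hit
M: hit
D: hit
M: hit
P: hit
F: hit
P: hit
M: hit
P: hit
D: hit
P: hit
D: hit
F: hit
G: miss, evict M, frames {P,D,F,G}
Hits: 15 of 20 references → 15/20 = 0.7500.

0.75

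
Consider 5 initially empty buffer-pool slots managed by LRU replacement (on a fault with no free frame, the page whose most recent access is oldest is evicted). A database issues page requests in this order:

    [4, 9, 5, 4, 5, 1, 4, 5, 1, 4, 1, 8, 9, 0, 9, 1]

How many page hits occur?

10

4: miss, frames {4}
9: miss, frames {4,9}
5: miss, frames {4,9,5}
4: hit
5: hit
1: miss, frames {9,4,5,1}
4: hit
5: hit
1: hit
4: hit
1: hit
8: miss, frames {9,5,4,1,8}
9: hit
0: miss, evict 5, frames {4,1,8,9,0}
9: hit
1: hit
Hits: 10.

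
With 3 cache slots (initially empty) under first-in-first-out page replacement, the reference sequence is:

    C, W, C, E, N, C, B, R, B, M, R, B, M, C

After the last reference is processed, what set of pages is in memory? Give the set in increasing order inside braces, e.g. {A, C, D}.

{C, M, R}

C: fault, frames (C)
W: fault, frames (C W)
C: hit
E: fault, frames (C W E)
N: fault, evict C, frames (W E N)
C: fault, evict W, frames (E N C)
B: fault, evict E, frames (N C B)
R: fault, evict N, frames (C B R)
B: hit
M: fault, evict C, frames (B R M)
R: hit
B: hit
M: hit
C: fault, evict B, frames (R M C)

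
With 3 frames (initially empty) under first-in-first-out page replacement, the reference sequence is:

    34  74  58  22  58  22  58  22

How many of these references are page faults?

34 → fault, frames {34}
74 → fault, frames {34,74}
58 → fault, frames {34,74,58}
22 → fault, evict 34, frames {74,58,22}
58 → hit
22 → hit
58 → hit
22 → hit
Page faults: 4.

4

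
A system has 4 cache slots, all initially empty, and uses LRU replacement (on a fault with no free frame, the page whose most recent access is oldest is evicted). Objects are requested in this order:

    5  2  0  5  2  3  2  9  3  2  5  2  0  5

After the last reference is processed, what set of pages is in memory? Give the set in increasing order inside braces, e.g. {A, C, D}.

{0, 2, 3, 5}

5 -> fault, frames [5]
2 -> fault, frames [5, 2]
0 -> fault, frames [5, 2, 0]
5 -> hit
2 -> hit
3 -> fault, frames [0, 5, 2, 3]
2 -> hit
9 -> fault, evict 0, frames [5, 3, 2, 9]
3 -> hit
2 -> hit
5 -> hit
2 -> hit
0 -> fault, evict 9, frames [3, 5, 2, 0]
5 -> hit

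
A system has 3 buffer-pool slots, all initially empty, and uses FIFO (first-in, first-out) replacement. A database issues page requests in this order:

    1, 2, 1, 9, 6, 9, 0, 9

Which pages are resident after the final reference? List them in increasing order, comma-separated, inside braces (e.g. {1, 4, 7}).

1 → fault, frames [1]
2 → fault, frames [1, 2]
1 → hit
9 → fault, frames [1, 2, 9]
6 → fault, evict 1, frames [2, 9, 6]
9 → hit
0 → fault, evict 2, frames [9, 6, 0]
9 → hit

{0, 6, 9}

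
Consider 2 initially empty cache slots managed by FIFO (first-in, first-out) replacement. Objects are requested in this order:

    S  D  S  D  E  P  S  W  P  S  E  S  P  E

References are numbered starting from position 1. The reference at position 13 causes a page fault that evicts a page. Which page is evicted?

pos 1: S → fault, frames (S)
pos 2: D → fault, frames (S D)
pos 3: S → hit
pos 4: D → hit
pos 5: E → fault, evict S, frames (D E)
pos 6: P → fault, evict D, frames (E P)
pos 7: S → fault, evict E, frames (P S)
pos 8: W → fault, evict P, frames (S W)
pos 9: P → fault, evict S, frames (W P)
pos 10: S → fault, evict W, frames (P S)
pos 11: E → fault, evict P, frames (S E)
pos 12: S → hit
pos 13: P → fault, evict S, frames (E P)
At position 13, page S is evicted.

S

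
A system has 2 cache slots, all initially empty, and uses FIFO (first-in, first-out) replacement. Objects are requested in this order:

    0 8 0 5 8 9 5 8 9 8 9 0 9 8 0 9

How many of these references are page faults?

0 -> fault, frames (0)
8 -> fault, frames (0 8)
0 -> hit
5 -> fault, evict 0, frames (8 5)
8 -> hit
9 -> fault, evict 8, frames (5 9)
5 -> hit
8 -> fault, evict 5, frames (9 8)
9 -> hit
8 -> hit
9 -> hit
0 -> fault, evict 9, frames (8 0)
9 -> fault, evict 8, frames (0 9)
8 -> fault, evict 0, frames (9 8)
0 -> fault, evict 9, frames (8 0)
9 -> fault, evict 8, frames (0 9)
Page faults: 10.

10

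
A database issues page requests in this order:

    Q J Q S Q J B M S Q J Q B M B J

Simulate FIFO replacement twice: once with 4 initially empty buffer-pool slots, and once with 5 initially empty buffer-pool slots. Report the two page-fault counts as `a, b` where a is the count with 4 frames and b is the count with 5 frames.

7, 5

4 frames: F F . F . . F F . F F . . . . . → 7 faults.
5 frames: F F . F . . F F . . . . . . . . → 5 faults.
5 < 7: adding a frame reduced faults, as is typical.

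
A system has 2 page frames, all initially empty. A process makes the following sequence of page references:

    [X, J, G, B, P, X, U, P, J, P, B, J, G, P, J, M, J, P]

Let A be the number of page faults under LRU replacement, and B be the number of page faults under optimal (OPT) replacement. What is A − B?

4

Under LRU: F F F F F F F F F . F F F F F F . F → 16 faults.
Under OPT: F F F F F . F . F . F . F F . F . F → 12 faults.
A − B = 16 − 12 = 4.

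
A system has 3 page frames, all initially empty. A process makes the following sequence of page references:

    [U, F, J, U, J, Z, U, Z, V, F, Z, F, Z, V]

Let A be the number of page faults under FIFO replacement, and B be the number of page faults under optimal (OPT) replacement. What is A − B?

Under FIFO: F F F . . F F . F F F . . . → 8 faults.
Under OPT: F F F . . F . . F . . . . . → 5 faults.
A − B = 8 − 5 = 3.

3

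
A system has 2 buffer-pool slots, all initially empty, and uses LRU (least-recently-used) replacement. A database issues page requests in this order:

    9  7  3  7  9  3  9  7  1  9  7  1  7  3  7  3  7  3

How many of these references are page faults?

9 → miss, frames [9]
7 → miss, frames [9, 7]
3 → miss, evict 9, frames [7, 3]
7 → hit
9 → miss, evict 3, frames [7, 9]
3 → miss, evict 7, frames [9, 3]
9 → hit
7 → miss, evict 3, frames [9, 7]
1 → miss, evict 9, frames [7, 1]
9 → miss, evict 7, frames [1, 9]
7 → miss, evict 1, frames [9, 7]
1 → miss, evict 9, frames [7, 1]
7 → hit
3 → miss, evict 1, frames [7, 3]
7 → hit
3 → hit
7 → hit
3 → hit
Page faults: 11.

11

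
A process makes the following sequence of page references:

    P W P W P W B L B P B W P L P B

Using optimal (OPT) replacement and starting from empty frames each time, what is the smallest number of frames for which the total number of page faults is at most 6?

3

f=1: 16 faults
f=2: 8 faults
f=3: 6 faults
f=4: 4 faults
Smallest f with faults ≤ 6 is 3.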